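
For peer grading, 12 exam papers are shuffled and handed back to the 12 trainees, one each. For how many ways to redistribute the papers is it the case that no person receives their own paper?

176214841

By inclusion-exclusion, !12 = Σ (-1)^k · 12!/k! for k=0..12
= 12! - 12!/1! + 12!/2! - 12!/3! + 12!/4! - 12!/5! + 12!/6! - 12!/7! + 12!/8! - 12!/9! + 12!/10! - 12!/11! + 12!/12!
= 479001600 - 479001600 + 239500800 - 79833600 + 19958400 - 3991680 + 665280 - 95040 + 11880 - 1320 + 132 - 12 + 1
= 176214841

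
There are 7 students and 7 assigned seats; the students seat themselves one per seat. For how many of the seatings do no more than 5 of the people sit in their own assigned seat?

5039

# with exactly i fixed is C(7,i)·!(7-i); sum over i=0..5:
  i=0: C(7,0)·!7 = 1·1854 = 1854
  i=1: C(7,1)·!6 = 7·265 = 1855
  i=2: C(7,2)·!5 = 21·44 = 924
  i=3: C(7,3)·!4 = 35·9 = 315
  i=4: C(7,4)·!3 = 35·2 = 70
  i=5: C(7,5)·!2 = 21·1 = 21
Total = 5039.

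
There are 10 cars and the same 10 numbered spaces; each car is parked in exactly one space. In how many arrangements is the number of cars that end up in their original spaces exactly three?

Pick the 3 fixed positions: C(10,3) = 120 ways.
The other 7 form a derangement: !7 = 1854.
Total: 120 × 1854 = 222480.

222480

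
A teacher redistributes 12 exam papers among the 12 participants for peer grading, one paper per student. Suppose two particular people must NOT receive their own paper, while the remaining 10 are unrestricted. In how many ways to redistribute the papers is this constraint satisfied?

402796800

Let A_j be the event that the j-th constrained one is fixed. By inclusion-exclusion over the 2 events:
Σ_{j=0}^{2} (-1)^j C(2,j)(12-j)!
= C(2,0)·12! - C(2,1)·11! + C(2,2)·10!
= 479001600 - 79833600 + 3628800
= 402796800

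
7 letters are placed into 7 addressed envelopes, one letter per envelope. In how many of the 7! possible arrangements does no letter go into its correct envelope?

!7 is the nearest integer to 7!/e.
7! = 5040, and 5040/e ≈ 1854.11, so !7 = 1854.

1854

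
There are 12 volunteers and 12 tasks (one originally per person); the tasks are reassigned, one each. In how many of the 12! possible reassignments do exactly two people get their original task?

Pick the 2 fixed positions: C(12,2) = 66 ways.
The remaining 10 must be deranged: !10 = 1334961.
Total: 66 × 1334961 = 88107426.

88107426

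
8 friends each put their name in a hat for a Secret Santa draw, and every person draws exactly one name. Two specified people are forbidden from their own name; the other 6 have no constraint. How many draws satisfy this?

30960

Inclusion-exclusion on the 2 forbidden self-matches:
Σ_{j=0}^{2} (-1)^j C(2,j)(8-j)!
= C(2,0)·8! - C(2,1)·7! + C(2,2)·6!
= 40320 - 10080 + 720
= 30960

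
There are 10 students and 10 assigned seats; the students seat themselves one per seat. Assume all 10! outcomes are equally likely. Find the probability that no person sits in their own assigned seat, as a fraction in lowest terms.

Favorable outcomes: !10 = 1334961.
Total outcomes: 10! = 3628800.
Probability = 1334961/3628800 = 16481/44800.

16481/44800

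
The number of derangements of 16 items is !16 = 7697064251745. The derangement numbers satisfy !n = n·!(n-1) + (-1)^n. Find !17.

!17 = 17·7697064251745 - 1 = 130850092279664.

130850092279664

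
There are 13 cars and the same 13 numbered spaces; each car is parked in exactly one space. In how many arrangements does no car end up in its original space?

2290792932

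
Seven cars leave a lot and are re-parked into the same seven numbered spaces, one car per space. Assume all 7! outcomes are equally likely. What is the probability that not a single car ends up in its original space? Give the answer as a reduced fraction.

103/280

Favorable outcomes: !7 = 1854.
Total outcomes: 7! = 5040.
Probability = 1854/5040 = 103/280.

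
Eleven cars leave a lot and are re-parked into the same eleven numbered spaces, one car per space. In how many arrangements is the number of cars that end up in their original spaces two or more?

10547659

Sum C(11,i)·!(11-i) for i = 2..11:
  i=2: C(11,2)·!9 = 55·133496 = 7342280
  i=3: C(11,3)·!8 = 165·14833 = 2447445
  i=4: C(11,4)·!7 = 330·1854 = 611820
  i=5: C(11,5)·!6 = 462·265 = 122430
  i=6: C(11,6)·!5 = 462·44 = 20328
  i=7: C(11,7)·!4 = 330·9 = 2970
  i=8: C(11,8)·!3 = 165·2 = 330
  i=9: C(11,9)·!2 = 55·1 = 55
  i=10: C(11,10)·!1 = 11·0 = 0
  i=11: C(11,11)·!0 = 1·1 = 1
Total = 10547659.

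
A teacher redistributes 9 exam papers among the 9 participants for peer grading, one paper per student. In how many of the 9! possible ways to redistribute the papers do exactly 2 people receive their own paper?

66744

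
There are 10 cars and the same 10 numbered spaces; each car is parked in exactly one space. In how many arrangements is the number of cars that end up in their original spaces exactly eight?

Pick the 8 fixed positions: C(10,8) = 45 ways.
The other 2 form a derangement: !2 = 1.
Total: 45 × 1 = 45.

45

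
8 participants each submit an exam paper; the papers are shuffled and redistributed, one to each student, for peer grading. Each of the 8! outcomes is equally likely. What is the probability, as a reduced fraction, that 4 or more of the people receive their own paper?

257/13440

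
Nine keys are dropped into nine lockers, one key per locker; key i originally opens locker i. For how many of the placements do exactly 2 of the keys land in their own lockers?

66744

Pick the 2 fixed positions: C(9,2) = 36 ways.
The remaining 7 must be deranged: !7 = 1854.
Total: 36 × 1854 = 66744.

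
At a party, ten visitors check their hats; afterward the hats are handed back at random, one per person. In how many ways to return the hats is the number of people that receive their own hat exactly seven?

Choose which 7 of the 10 are fixed: C(10,7) = 120.
The remaining 3 must be deranged: !3 = 2.
Total: 120 × 2 = 240.

240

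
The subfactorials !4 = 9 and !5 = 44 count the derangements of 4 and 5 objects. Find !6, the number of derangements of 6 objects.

265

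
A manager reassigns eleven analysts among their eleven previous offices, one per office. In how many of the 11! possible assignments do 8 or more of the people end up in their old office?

# with exactly i fixed is C(11,i)·!(11-i); sum over i=8..11:
  i=8: C(11,8)·!3 = 165·2 = 330
  i=9: C(11,9)·!2 = 55·1 = 55
  i=10: C(11,10)·!1 = 11·0 = 0
  i=11: C(11,11)·!0 = 1·1 = 1
Total = 386.

386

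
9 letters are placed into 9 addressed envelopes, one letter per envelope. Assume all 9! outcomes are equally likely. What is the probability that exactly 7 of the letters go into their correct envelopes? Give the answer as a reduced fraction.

1/10080

Favorable outcomes: C(9,7)·!2 = 36·1 = 36.
Total outcomes: 9! = 362880.
Probability = 36/362880 = 1/10080.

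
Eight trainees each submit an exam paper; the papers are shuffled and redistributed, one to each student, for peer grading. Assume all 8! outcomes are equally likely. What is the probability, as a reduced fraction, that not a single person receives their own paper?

Favorable outcomes: !8 = 14833.
Total outcomes: 8! = 40320.
Probability = 14833/40320 = 2119/5760.

2119/5760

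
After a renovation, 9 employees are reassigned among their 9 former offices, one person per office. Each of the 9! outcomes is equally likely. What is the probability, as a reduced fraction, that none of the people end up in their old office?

16687/45360

Favorable outcomes: !9 = 133496.
Total outcomes: 9! = 362880.
Probability = 133496/362880 = 16687/45360.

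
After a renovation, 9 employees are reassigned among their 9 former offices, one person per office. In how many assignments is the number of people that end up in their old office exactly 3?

Choose which 3 of the 9 are fixed: C(9,3) = 84.
The remaining 6 must be deranged: !6 = 265.
Total: 84 × 265 = 22260.

22260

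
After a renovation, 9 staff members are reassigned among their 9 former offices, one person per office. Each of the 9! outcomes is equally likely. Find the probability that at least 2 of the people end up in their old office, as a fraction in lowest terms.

Favorable outcomes: Σ_{i≥2} C(9,i)·!(9-i) = 36·1854 + 84·265 + 126·44 + 126·9 + 84·2 + 36·1 + 9·0 + 1·1 = 95887.
Total outcomes: 9! = 362880.
Probability = 95887/362880 = 95887/362880.

95887/362880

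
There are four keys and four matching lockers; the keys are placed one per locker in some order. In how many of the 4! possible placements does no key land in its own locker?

The number of derangements of 4 is !4 = Σ_{k=0}^{4} (-1)^k·4!/k!
= 4! - 4!/1! + 4!/2! - 4!/3! + 4!/4!
= 24 - 24 + 12 - 4 + 1
= 9

9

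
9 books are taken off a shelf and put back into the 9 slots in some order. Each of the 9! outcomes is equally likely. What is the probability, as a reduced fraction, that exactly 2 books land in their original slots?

103/560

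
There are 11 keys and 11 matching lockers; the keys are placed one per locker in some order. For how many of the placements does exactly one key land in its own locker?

14684571

Choose which one of the 11 is fixed: C(11,1) = 11.
The remaining 10 must be deranged: !10 = 1334961.
Total: 11 × 1334961 = 14684571.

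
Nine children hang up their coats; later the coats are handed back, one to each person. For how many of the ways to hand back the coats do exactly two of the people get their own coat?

66744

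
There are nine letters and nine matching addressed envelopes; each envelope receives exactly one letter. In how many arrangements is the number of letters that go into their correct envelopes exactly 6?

Choose which 6 of the 9 are fixed: C(9,6) = 84.
The remaining 3 must be deranged: !3 = 2.
Total: 84 × 2 = 168.

168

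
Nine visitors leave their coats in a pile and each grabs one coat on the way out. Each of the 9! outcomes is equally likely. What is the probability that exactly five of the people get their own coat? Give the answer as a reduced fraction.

1/320

Favorable outcomes: C(9,5)·!4 = 126·9 = 1134.
Total outcomes: 9! = 362880.
Probability = 1134/362880 = 1/320.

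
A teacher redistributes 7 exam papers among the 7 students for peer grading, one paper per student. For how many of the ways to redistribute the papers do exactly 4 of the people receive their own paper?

Choose which 4 of the 7 are fixed: C(7,4) = 35.
The other 3 form a derangement: !3 = 2.
Total: 35 × 2 = 70.

70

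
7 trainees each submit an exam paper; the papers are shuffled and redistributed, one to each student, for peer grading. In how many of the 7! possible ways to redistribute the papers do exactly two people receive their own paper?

924

Choose which 2 of the 7 are fixed: C(7,2) = 21.
The remaining 5 must be deranged: !5 = 44.
Total: 21 × 44 = 924.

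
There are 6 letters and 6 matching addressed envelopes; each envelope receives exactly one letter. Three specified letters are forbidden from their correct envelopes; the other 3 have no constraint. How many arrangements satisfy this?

Let A_j be the event that the j-th constrained one is fixed. By inclusion-exclusion over the 3 events:
Σ_{j=0}^{3} (-1)^j C(3,j)(6-j)!
= C(3,0)·6! - C(3,1)·5! + C(3,2)·4! - C(3,3)·3!
= 720 - 360 + 72 - 6
= 426

426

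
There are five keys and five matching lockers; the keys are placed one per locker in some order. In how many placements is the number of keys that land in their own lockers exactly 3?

10

Pick the 3 fixed positions: C(5,3) = 10 ways.
The remaining 2 must be deranged: !2 = 1.
Total: 10 × 1 = 10.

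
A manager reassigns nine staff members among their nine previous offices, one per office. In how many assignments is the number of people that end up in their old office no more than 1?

266993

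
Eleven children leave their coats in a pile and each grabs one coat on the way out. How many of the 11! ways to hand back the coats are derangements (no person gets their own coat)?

14684570

The number of derangements of 11 is !11 = Σ_{k=0}^{11} (-1)^k·11!/k!
= 11! - 11!/1! + 11!/2! - 11!/3! + 11!/4! - 11!/5! + 11!/6! - 11!/7! + 11!/8! - 11!/9! + 11!/10! - 11!/11!
= 39916800 - 39916800 + 19958400 - 6652800 + 1663200 - 332640 + 55440 - 7920 + 990 - 110 + 11 - 1
= 14684570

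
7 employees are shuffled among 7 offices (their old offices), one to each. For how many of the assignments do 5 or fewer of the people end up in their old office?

Sum C(7,i)·!(7-i) for i = 0..5:
  i=0: C(7,0)·!7 = 1·1854 = 1854
  i=1: C(7,1)·!6 = 7·265 = 1855
  i=2: C(7,2)·!5 = 21·44 = 924
  i=3: C(7,3)·!4 = 35·9 = 315
  i=4: C(7,4)·!3 = 35·2 = 70
  i=5: C(7,5)·!2 = 21·1 = 21
Total = 5039.

5039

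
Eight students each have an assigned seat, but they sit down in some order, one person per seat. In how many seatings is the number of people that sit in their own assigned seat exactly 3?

2464

Choose which 3 of the 8 are fixed: C(8,3) = 56.
The remaining 5 must be deranged: !5 = 44.
Total: 56 × 44 = 2464.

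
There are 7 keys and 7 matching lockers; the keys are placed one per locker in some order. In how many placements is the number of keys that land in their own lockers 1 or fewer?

Sum C(7,i)·!(7-i) for i = 0..1:
  i=0: C(7,0)·!7 = 1·1854 = 1854
  i=1: C(7,1)·!6 = 7·265 = 1855
Total = 3709.

3709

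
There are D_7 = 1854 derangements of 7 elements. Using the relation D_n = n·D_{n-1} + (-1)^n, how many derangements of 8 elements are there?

D_8 = 8·1854 + 1 = 14833.

14833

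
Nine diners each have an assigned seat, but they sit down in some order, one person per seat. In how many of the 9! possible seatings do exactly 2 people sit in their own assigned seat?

66744

Choose which 2 of the 9 are fixed: C(9,2) = 36.
The remaining 7 must be deranged: !7 = 1854.
Total: 36 × 1854 = 66744.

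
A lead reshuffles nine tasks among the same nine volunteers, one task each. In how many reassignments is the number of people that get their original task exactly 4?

5544

Pick the 4 fixed positions: C(9,4) = 126 ways.
The other 5 form a derangement: !5 = 44.
Total: 126 × 44 = 5544.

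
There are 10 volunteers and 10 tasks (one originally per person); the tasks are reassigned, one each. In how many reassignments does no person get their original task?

1334961

Recurrence: !10 = 10·!9 + (-1)^10.
!10 = 10·133496 + 1 = 1334961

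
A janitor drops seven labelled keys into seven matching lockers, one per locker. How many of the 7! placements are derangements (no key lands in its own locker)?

1854

Use !n = n·!(n-1) + (-1)^n.
!7 = 7·265 - 1 = 1854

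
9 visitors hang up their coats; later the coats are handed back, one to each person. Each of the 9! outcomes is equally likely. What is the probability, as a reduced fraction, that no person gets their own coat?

Favorable outcomes: !9 = 133496.
Total outcomes: 9! = 362880.
Probability = 133496/362880 = 16687/45360.

16687/45360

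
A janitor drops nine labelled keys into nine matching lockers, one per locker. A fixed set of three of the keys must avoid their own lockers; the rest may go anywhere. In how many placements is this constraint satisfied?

Inclusion-exclusion on the 3 forbidden self-matches:
Σ_{j=0}^{3} (-1)^j C(3,j)(9-j)!
= C(3,0)·9! - C(3,1)·8! + C(3,2)·7! - C(3,3)·6!
= 362880 - 120960 + 15120 - 720
= 256320

256320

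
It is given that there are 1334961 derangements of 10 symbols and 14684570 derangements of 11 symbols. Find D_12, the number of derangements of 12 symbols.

D_12 = (12-1)·(D_11 + D_10) = 11·(14684570 + 1334961) = 11·16019531 = 176214841.

176214841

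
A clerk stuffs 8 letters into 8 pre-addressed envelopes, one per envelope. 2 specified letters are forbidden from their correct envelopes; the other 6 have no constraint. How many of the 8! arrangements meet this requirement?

30960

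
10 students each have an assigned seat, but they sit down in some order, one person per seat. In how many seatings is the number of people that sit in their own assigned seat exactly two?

Pick the 2 fixed positions: C(10,2) = 45 ways.
The other 8 form a derangement: !8 = 14833.
Total: 45 × 14833 = 667485.

667485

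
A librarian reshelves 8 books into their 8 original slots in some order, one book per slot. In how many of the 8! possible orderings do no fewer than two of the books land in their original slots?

# with exactly i fixed is C(8,i)·!(8-i); sum over i=2..8:
  i=2: C(8,2)·!6 = 28·265 = 7420
  i=3: C(8,3)·!5 = 56·44 = 2464
  i=4: C(8,4)·!4 = 70·9 = 630
  i=5: C(8,5)·!3 = 56·2 = 112
  i=6: C(8,6)·!2 = 28·1 = 28
  i=7: C(8,7)·!1 = 8·0 = 0
  i=8: C(8,8)·!0 = 1·1 = 1
Total = 10655.

10655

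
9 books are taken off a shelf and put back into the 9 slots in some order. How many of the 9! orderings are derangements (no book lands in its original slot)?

133496

!9 is the nearest integer to 9!/e.
9! = 362880, and 362880/e ≈ 133496.09, so !9 = 133496.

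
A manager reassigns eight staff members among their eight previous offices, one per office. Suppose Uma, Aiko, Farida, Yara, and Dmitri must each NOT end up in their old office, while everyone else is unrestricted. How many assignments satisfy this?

21234

Inclusion-exclusion on the 5 forbidden self-matches:
Σ_{j=0}^{5} (-1)^j C(5,j)(8-j)!
= C(5,0)·8! - C(5,1)·7! + C(5,2)·6! - C(5,3)·5! + C(5,4)·4! - C(5,5)·3!
= 40320 - 25200 + 7200 - 1200 + 120 - 6
= 21234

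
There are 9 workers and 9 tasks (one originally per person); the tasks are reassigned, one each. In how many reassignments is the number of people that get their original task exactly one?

133497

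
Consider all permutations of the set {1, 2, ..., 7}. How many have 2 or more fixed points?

1331

Sum C(7,i)·!(7-i) for i = 2..7:
  i=2: C(7,2)·!5 = 21·44 = 924
  i=3: C(7,3)·!4 = 35·9 = 315
  i=4: C(7,4)·!3 = 35·2 = 70
  i=5: C(7,5)·!2 = 21·1 = 21
  i=6: C(7,6)·!1 = 7·0 = 0
  i=7: C(7,7)·!0 = 1·1 = 1
Total = 1331.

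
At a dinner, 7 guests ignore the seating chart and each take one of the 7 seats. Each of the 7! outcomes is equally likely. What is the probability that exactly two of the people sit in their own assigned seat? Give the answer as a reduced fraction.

Favorable outcomes: C(7,2)·!5 = 21·44 = 924.
Total outcomes: 7! = 5040.
Probability = 924/5040 = 11/60.

11/60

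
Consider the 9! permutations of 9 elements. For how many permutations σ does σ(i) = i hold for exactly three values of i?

Choose which 3 of the 9 are fixed: C(9,3) = 84.
The other 6 form a derangement: !6 = 265.
Total: 84 × 265 = 22260.

22260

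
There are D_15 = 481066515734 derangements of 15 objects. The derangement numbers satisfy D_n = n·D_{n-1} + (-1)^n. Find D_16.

7697064251745

D_16 = 16·481066515734 + 1 = 7697064251745.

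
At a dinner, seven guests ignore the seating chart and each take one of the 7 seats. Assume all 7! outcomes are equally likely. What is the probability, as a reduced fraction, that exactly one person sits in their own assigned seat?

53/144

Favorable outcomes: C(7,1)·!6 = 7·265 = 1855.
Total outcomes: 7! = 5040.
Probability = 1855/5040 = 53/144.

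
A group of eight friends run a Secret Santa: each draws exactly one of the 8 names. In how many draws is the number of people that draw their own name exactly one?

Pick the single fixed position: C(8,1) = 8 ways.
The other 7 form a derangement: !7 = 1854.
Total: 8 × 1854 = 14832.

14832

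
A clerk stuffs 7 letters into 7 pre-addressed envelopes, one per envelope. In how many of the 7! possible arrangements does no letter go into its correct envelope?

1854

Use !n = (n-1)(!(n-1) + !(n-2)).
!7 = 6·(265 + 44) = 6·309 = 1854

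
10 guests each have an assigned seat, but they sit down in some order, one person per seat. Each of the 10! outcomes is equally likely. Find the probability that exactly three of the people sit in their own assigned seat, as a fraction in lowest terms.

Favorable outcomes: C(10,3)·!7 = 120·1854 = 222480.
Total outcomes: 10! = 3628800.
Probability = 222480/3628800 = 103/1680.

103/1680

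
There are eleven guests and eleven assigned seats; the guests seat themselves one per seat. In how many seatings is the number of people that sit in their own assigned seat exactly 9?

55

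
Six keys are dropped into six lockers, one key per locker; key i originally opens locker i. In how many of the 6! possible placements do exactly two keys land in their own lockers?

135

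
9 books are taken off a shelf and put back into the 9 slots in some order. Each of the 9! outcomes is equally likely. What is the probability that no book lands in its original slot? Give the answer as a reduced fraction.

16687/45360

Favorable outcomes: !9 = 133496.
Total outcomes: 9! = 362880.
Probability = 133496/362880 = 16687/45360.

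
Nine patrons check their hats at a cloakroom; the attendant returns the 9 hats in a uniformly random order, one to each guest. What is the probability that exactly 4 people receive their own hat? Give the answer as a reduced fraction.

11/720

Favorable outcomes: C(9,4)·!5 = 126·44 = 5544.
Total outcomes: 9! = 362880.
Probability = 5544/362880 = 11/720.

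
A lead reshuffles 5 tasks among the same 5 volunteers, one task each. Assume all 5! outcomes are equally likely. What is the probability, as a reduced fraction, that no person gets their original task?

11/30

Favorable outcomes: !5 = 44.
Total outcomes: 5! = 120.
Probability = 44/120 = 11/30.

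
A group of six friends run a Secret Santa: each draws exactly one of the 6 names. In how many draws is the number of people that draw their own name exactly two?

135

Pick the 2 fixed positions: C(6,2) = 15 ways.
The remaining 4 must be deranged: !4 = 9.
Total: 15 × 9 = 135.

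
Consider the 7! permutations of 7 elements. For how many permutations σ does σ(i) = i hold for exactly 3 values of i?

Pick the 3 fixed positions: C(7,3) = 35 ways.
The other 4 form a derangement: !4 = 9.
Total: 35 × 9 = 315.

315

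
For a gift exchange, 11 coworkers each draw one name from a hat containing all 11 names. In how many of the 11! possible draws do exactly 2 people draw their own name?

7342280

Pick the 2 fixed positions: C(11,2) = 55 ways.
The remaining 9 must be deranged: !9 = 133496.
Total: 55 × 133496 = 7342280.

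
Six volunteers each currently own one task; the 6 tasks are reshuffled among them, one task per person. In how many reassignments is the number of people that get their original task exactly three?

40

Pick the 3 fixed positions: C(6,3) = 20 ways.
The other 3 form a derangement: !3 = 2.
Total: 20 × 2 = 40.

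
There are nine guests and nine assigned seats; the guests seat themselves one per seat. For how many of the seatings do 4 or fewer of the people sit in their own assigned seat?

361541

Sum C(9,i)·!(9-i) for i = 0..4:
  i=0: C(9,0)·!9 = 1·133496 = 133496
  i=1: C(9,1)·!8 = 9·14833 = 133497
  i=2: C(9,2)·!7 = 36·1854 = 66744
  i=3: C(9,3)·!6 = 84·265 = 22260
  i=4: C(9,4)·!5 = 126·44 = 5544
Total = 361541.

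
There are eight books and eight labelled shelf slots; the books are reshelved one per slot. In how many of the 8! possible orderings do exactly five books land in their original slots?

Pick the 5 fixed positions: C(8,5) = 56 ways.
The other 3 form a derangement: !3 = 2.
Total: 56 × 2 = 112.

112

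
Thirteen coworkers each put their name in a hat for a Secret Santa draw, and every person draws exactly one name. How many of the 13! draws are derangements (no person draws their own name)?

Recurrence: !13 = 13·!12 + (-1)^13.
!13 = 13·176214841 - 1 = 2290792932

2290792932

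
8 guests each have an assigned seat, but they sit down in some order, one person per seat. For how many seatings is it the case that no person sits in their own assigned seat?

!8 is the nearest integer to 8!/e.
8! = 40320, and 40320/e ≈ 14832.90, so !8 = 14833.

14833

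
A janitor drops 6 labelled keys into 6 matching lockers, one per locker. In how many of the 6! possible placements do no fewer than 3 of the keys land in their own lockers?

56

# with exactly i fixed is C(6,i)·!(6-i); sum over i=3..6:
  i=3: C(6,3)·!3 = 20·2 = 40
  i=4: C(6,4)·!2 = 15·1 = 15
  i=5: C(6,5)·!1 = 6·0 = 0
  i=6: C(6,6)·!0 = 1·1 = 1
Total = 56.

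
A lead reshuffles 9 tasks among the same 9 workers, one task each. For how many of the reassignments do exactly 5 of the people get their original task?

1134

Pick the 5 fixed positions: C(9,5) = 126 ways.
The remaining 4 must be deranged: !4 = 9.
Total: 126 × 9 = 1134.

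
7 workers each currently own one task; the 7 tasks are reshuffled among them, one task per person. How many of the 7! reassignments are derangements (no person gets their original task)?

1854

!7 = 7! · Σ_{k=0}^{7} (-1)^k/k!
= 7! - 7!/1! + 7!/2! - 7!/3! + 7!/4! - 7!/5! + 7!/6! - 7!/7!
= 5040 - 5040 + 2520 - 840 + 210 - 42 + 7 - 1
= 1854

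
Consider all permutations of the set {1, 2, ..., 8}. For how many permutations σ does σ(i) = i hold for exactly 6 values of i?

28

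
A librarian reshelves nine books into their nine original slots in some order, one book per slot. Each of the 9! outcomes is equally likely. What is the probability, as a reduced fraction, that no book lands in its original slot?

16687/45360

Favorable outcomes: !9 = 133496.
Total outcomes: 9! = 362880.
Probability = 133496/362880 = 16687/45360.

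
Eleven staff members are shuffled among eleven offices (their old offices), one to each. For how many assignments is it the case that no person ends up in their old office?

By inclusion-exclusion, !11 = Σ (-1)^k · 11!/k! for k=0..11
= 11! - 11!/1! + 11!/2! - 11!/3! + 11!/4! - 11!/5! + 11!/6! - 11!/7! + 11!/8! - 11!/9! + 11!/10! - 11!/11!
= 39916800 - 39916800 + 19958400 - 6652800 + 1663200 - 332640 + 55440 - 7920 + 990 - 110 + 11 - 1
= 14684570

14684570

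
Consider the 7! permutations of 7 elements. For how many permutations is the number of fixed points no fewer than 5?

Sum C(7,i)·!(7-i) for i = 5..7:
  i=5: C(7,5)·!2 = 21·1 = 21
  i=6: C(7,6)·!1 = 7·0 = 0
  i=7: C(7,7)·!0 = 1·1 = 1
Total = 22.

22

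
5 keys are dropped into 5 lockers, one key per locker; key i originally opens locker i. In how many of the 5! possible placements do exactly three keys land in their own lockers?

Pick the 3 fixed positions: C(5,3) = 10 ways.
The other 2 form a derangement: !2 = 1.
Total: 10 × 1 = 10.

10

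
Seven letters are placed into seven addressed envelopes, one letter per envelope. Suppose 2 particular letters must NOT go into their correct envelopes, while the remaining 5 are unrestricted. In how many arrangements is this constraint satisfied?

3720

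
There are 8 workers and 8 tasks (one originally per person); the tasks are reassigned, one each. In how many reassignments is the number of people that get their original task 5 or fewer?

40291

# with exactly i fixed is C(8,i)·!(8-i); sum over i=0..5:
  i=0: C(8,0)·!8 = 1·14833 = 14833
  i=1: C(8,1)·!7 = 8·1854 = 14832
  i=2: C(8,2)·!6 = 28·265 = 7420
  i=3: C(8,3)·!5 = 56·44 = 2464
  i=4: C(8,4)·!4 = 70·9 = 630
  i=5: C(8,5)·!3 = 56·2 = 112
Total = 40291.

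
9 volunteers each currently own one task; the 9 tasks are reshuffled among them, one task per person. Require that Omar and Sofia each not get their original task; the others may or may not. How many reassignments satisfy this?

Inclusion-exclusion on the 2 forbidden self-matches:
Σ_{j=0}^{2} (-1)^j C(2,j)(9-j)!
= C(2,0)·9! - C(2,1)·8! + C(2,2)·7!
= 362880 - 80640 + 5040
= 287280

287280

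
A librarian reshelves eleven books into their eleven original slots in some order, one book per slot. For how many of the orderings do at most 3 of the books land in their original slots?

# with exactly i fixed is C(11,i)·!(11-i); sum over i=0..3:
  i=0: C(11,0)·!11 = 1·14684570 = 14684570
  i=1: C(11,1)·!10 = 11·1334961 = 14684571
  i=2: C(11,2)·!9 = 55·133496 = 7342280
  i=3: C(11,3)·!8 = 165·14833 = 2447445
Total = 39158866.

39158866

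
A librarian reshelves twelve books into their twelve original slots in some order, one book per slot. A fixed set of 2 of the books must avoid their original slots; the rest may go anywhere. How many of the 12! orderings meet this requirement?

Inclusion-exclusion on the 2 forbidden self-matches:
Σ_{j=0}^{2} (-1)^j C(2,j)(12-j)!
= C(2,0)·12! - C(2,1)·11! + C(2,2)·10!
= 479001600 - 79833600 + 3628800
= 402796800

402796800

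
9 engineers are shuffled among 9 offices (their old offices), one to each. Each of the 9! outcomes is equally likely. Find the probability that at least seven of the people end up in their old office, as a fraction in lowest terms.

37/362880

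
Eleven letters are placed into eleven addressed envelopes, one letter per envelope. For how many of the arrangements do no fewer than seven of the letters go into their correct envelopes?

3356

# with exactly i fixed is C(11,i)·!(11-i); sum over i=7..11:
  i=7: C(11,7)·!4 = 330·9 = 2970
  i=8: C(11,8)·!3 = 165·2 = 330
  i=9: C(11,9)·!2 = 55·1 = 55
  i=10: C(11,10)·!1 = 11·0 = 0
  i=11: C(11,11)·!0 = 1·1 = 1
Total = 3356.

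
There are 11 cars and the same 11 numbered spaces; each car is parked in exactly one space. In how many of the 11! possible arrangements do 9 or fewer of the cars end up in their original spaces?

# with exactly i fixed is C(11,i)·!(11-i); sum over i=0..9:
  i=0: C(11,0)·!11 = 1·14684570 = 14684570
  i=1: C(11,1)·!10 = 11·1334961 = 14684571
  i=2: C(11,2)·!9 = 55·133496 = 7342280
  i=3: C(11,3)·!8 = 165·14833 = 2447445
  i=4: C(11,4)·!7 = 330·1854 = 611820
  i=5: C(11,5)·!6 = 462·265 = 122430
  i=6: C(11,6)·!5 = 462·44 = 20328
  i=7: C(11,7)·!4 = 330·9 = 2970
  i=8: C(11,8)·!3 = 165·2 = 330
  i=9: C(11,9)·!2 = 55·1 = 55
Total = 39916799.

39916799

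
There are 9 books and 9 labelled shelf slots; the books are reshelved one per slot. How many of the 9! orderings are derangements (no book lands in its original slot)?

133496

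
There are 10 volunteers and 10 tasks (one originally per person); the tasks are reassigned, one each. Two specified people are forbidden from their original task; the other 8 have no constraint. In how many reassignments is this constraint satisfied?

2943360

Inclusion-exclusion on the 2 forbidden self-matches:
Σ_{j=0}^{2} (-1)^j C(2,j)(10-j)!
= C(2,0)·10! - C(2,1)·9! + C(2,2)·8!
= 3628800 - 725760 + 40320
= 2943360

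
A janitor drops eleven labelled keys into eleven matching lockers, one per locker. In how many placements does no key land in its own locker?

14684570

The subfactorial !11 = [11!/e] (nearest integer).
11! = 39916800, and 39916800/e ≈ 14684570.08, so !11 = 14684570.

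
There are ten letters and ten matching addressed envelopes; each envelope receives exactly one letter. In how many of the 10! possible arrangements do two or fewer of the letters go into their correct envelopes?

3337406

# with exactly i fixed is C(10,i)·!(10-i); sum over i=0..2:
  i=0: C(10,0)·!10 = 1·1334961 = 1334961
  i=1: C(10,1)·!9 = 10·133496 = 1334960
  i=2: C(10,2)·!8 = 45·14833 = 667485
Total = 3337406.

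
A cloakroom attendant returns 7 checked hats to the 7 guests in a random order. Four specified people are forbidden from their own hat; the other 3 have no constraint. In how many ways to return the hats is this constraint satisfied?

Inclusion-exclusion on the 4 forbidden self-matches:
Σ_{j=0}^{4} (-1)^j C(4,j)(7-j)!
= C(4,0)·7! - C(4,1)·6! + C(4,2)·5! - C(4,3)·4! + C(4,4)·3!
= 5040 - 2880 + 720 - 96 + 6
= 2790

2790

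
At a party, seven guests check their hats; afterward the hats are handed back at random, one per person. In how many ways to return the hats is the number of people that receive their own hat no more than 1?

3709

Sum C(7,i)·!(7-i) for i = 0..1:
  i=0: C(7,0)·!7 = 1·1854 = 1854
  i=1: C(7,1)·!6 = 7·265 = 1855
Total = 3709.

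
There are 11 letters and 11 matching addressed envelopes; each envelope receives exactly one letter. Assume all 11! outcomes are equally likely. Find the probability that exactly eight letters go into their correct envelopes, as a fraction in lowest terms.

Favorable outcomes: C(11,8)·!3 = 165·2 = 330.
Total outcomes: 11! = 39916800.
Probability = 330/39916800 = 1/120960.

1/120960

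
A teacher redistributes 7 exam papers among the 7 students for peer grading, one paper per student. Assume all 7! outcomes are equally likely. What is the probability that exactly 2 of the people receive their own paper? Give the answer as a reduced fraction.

Favorable outcomes: C(7,2)·!5 = 21·44 = 924.
Total outcomes: 7! = 5040.
Probability = 924/5040 = 11/60.

11/60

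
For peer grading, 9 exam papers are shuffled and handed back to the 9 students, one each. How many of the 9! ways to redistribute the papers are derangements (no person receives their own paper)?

133496

The subfactorial !9 = [9!/e] (nearest integer).
9! = 362880, and 362880/e ≈ 133496.09, so !9 = 133496.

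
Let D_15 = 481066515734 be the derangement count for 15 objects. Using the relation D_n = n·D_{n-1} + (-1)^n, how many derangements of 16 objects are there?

D_16 = 16·481066515734 + 1 = 7697064251745.

7697064251745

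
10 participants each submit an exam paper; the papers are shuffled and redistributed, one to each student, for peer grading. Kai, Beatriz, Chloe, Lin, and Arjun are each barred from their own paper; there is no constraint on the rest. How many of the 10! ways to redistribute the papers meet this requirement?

2170680

Let A_j be the event that the j-th constrained one is fixed. By inclusion-exclusion over the 5 events:
Σ_{j=0}^{5} (-1)^j C(5,j)(10-j)!
= C(5,0)·10! - C(5,1)·9! + C(5,2)·8! - C(5,3)·7! + C(5,4)·6! - C(5,5)·5!
= 3628800 - 1814400 + 403200 - 50400 + 3600 - 120
= 2170680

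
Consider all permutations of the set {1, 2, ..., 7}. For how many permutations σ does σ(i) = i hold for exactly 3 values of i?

Choose which 3 of the 7 are fixed: C(7,3) = 35.
The remaining 4 must be deranged: !4 = 9.
Total: 35 × 9 = 315.

315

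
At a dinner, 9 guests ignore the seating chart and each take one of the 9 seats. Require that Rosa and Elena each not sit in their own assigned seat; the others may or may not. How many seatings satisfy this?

287280

Inclusion-exclusion on the 2 forbidden self-matches:
Σ_{j=0}^{2} (-1)^j C(2,j)(9-j)!
= C(2,0)·9! - C(2,1)·8! + C(2,2)·7!
= 362880 - 80640 + 5040
= 287280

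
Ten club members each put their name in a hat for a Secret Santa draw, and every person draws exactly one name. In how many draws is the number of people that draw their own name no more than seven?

Sum C(10,i)·!(10-i) for i = 0..7:
  i=0: C(10,0)·!10 = 1·1334961 = 1334961
  i=1: C(10,1)·!9 = 10·133496 = 1334960
  i=2: C(10,2)·!8 = 45·14833 = 667485
  i=3: C(10,3)·!7 = 120·1854 = 222480
  i=4: C(10,4)·!6 = 210·265 = 55650
  i=5: C(10,5)·!5 = 252·44 = 11088
  i=6: C(10,6)·!4 = 210·9 = 1890
  i=7: C(10,7)·!3 = 120·2 = 240
Total = 3628754.

3628754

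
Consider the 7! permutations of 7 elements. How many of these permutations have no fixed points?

1854

By inclusion-exclusion, !7 = Σ (-1)^k · 7!/k! for k=0..7
= 7! - 7!/1! + 7!/2! - 7!/3! + 7!/4! - 7!/5! + 7!/6! - 7!/7!
= 5040 - 5040 + 2520 - 840 + 210 - 42 + 7 - 1
= 1854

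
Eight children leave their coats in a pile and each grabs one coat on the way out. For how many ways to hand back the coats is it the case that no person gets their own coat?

14833

Recurrence: !8 = 8·!7 + (-1)^8.
!8 = 8·1854 + 1 = 14833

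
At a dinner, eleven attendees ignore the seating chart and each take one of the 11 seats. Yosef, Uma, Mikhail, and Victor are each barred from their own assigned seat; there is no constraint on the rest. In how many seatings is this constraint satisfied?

27422640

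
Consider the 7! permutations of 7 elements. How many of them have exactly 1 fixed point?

Choose which one of the 7 is fixed: C(7,1) = 7.
The other 6 form a derangement: !6 = 265.
Total: 7 × 265 = 1855.

1855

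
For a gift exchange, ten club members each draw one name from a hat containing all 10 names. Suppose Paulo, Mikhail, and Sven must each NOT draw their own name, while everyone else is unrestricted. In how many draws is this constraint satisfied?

2656080

Inclusion-exclusion on the 3 forbidden self-matches:
Σ_{j=0}^{3} (-1)^j C(3,j)(10-j)!
= C(3,0)·10! - C(3,1)·9! + C(3,2)·8! - C(3,3)·7!
= 3628800 - 1088640 + 120960 - 5040
= 2656080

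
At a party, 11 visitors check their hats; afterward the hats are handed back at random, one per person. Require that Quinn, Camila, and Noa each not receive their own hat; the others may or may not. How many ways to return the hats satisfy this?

30078720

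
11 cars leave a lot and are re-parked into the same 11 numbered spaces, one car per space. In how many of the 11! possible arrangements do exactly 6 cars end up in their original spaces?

20328

Pick the 6 fixed positions: C(11,6) = 462 ways.
The other 5 form a derangement: !5 = 44.
Total: 462 × 44 = 20328.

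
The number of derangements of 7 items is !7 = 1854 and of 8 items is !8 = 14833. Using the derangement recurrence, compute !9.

!9 = (9-1)·(!8 + !7) = 8·(14833 + 1854) = 8·16687 = 133496.

133496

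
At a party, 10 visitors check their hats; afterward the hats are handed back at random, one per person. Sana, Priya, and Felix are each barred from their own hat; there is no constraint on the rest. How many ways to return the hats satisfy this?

2656080

Inclusion-exclusion on the 3 forbidden self-matches:
Σ_{j=0}^{3} (-1)^j C(3,j)(10-j)!
= C(3,0)·10! - C(3,1)·9! + C(3,2)·8! - C(3,3)·7!
= 3628800 - 1088640 + 120960 - 5040
= 2656080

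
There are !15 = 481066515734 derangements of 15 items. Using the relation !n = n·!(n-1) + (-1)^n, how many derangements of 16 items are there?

7697064251745

!16 = 16·481066515734 + 1 = 7697064251745.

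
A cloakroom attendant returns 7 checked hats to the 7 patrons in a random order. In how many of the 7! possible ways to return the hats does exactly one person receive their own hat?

Pick the single fixed position: C(7,1) = 7 ways.
The remaining 6 must be deranged: !6 = 265.
Total: 7 × 265 = 1855.

1855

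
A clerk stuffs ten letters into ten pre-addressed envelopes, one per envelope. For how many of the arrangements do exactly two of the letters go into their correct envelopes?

667485

Choose which 2 of the 10 are fixed: C(10,2) = 45.
The other 8 form a derangement: !8 = 14833.
Total: 45 × 14833 = 667485.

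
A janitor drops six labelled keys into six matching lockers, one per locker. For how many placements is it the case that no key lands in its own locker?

!6 is the nearest integer to 6!/e.
6! = 720, and 720/e ≈ 264.87, so !6 = 265.

265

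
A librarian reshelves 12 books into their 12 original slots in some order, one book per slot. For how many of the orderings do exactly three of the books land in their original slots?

Pick the 3 fixed positions: C(12,3) = 220 ways.
The remaining 9 must be deranged: !9 = 133496.
Total: 220 × 133496 = 29369120.

29369120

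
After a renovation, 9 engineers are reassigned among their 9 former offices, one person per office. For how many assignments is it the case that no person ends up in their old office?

133496

!9 is the nearest integer to 9!/e.
9! = 362880, and 362880/e ≈ 133496.09, so !9 = 133496.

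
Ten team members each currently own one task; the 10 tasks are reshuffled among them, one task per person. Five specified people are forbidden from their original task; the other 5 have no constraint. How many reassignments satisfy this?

2170680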